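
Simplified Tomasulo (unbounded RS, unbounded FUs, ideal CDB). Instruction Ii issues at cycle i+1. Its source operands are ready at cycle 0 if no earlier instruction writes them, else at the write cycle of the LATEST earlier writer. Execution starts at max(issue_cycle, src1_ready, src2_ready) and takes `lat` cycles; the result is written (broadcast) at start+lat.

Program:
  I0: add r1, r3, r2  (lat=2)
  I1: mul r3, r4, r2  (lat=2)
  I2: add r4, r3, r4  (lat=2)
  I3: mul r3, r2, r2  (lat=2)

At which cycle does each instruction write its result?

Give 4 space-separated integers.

I0 add r1: issue@1 deps=(None,None) exec_start@1 write@3
I1 mul r3: issue@2 deps=(None,None) exec_start@2 write@4
I2 add r4: issue@3 deps=(1,None) exec_start@4 write@6
I3 mul r3: issue@4 deps=(None,None) exec_start@4 write@6

Answer: 3 4 6 6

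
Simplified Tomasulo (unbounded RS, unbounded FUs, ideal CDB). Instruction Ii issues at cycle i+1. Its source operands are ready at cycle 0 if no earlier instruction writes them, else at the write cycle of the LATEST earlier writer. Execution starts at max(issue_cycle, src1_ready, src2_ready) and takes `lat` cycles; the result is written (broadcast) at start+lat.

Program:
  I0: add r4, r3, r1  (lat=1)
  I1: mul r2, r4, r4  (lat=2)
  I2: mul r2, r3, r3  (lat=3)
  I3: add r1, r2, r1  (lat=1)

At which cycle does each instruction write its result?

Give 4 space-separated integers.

Answer: 2 4 6 7

Derivation:
I0 add r4: issue@1 deps=(None,None) exec_start@1 write@2
I1 mul r2: issue@2 deps=(0,0) exec_start@2 write@4
I2 mul r2: issue@3 deps=(None,None) exec_start@3 write@6
I3 add r1: issue@4 deps=(2,None) exec_start@6 write@7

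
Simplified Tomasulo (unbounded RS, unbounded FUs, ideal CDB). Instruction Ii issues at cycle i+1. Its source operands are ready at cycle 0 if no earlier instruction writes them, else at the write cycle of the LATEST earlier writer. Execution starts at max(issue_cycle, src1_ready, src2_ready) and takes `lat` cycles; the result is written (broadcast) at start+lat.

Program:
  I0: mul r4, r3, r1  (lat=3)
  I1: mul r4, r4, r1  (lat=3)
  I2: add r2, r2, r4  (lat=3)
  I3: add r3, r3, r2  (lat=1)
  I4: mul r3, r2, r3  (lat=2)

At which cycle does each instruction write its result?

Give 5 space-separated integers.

Answer: 4 7 10 11 13

Derivation:
I0 mul r4: issue@1 deps=(None,None) exec_start@1 write@4
I1 mul r4: issue@2 deps=(0,None) exec_start@4 write@7
I2 add r2: issue@3 deps=(None,1) exec_start@7 write@10
I3 add r3: issue@4 deps=(None,2) exec_start@10 write@11
I4 mul r3: issue@5 deps=(2,3) exec_start@11 write@13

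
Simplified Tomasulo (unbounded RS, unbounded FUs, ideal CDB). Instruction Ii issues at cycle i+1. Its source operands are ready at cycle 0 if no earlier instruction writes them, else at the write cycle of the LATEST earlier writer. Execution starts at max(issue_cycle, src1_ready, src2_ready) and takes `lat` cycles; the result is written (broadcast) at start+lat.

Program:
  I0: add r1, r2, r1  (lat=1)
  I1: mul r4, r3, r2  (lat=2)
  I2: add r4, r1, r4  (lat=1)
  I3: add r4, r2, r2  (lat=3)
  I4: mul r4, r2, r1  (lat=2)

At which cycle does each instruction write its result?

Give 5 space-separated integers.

Answer: 2 4 5 7 7

Derivation:
I0 add r1: issue@1 deps=(None,None) exec_start@1 write@2
I1 mul r4: issue@2 deps=(None,None) exec_start@2 write@4
I2 add r4: issue@3 deps=(0,1) exec_start@4 write@5
I3 add r4: issue@4 deps=(None,None) exec_start@4 write@7
I4 mul r4: issue@5 deps=(None,0) exec_start@5 write@7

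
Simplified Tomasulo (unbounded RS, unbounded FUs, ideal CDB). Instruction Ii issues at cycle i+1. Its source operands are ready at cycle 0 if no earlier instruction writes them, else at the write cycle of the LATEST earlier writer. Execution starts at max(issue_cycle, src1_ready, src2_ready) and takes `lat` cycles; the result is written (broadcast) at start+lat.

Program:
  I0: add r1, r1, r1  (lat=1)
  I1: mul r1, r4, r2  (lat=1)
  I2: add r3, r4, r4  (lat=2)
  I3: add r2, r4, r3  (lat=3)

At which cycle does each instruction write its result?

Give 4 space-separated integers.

Answer: 2 3 5 8

Derivation:
I0 add r1: issue@1 deps=(None,None) exec_start@1 write@2
I1 mul r1: issue@2 deps=(None,None) exec_start@2 write@3
I2 add r3: issue@3 deps=(None,None) exec_start@3 write@5
I3 add r2: issue@4 deps=(None,2) exec_start@5 write@8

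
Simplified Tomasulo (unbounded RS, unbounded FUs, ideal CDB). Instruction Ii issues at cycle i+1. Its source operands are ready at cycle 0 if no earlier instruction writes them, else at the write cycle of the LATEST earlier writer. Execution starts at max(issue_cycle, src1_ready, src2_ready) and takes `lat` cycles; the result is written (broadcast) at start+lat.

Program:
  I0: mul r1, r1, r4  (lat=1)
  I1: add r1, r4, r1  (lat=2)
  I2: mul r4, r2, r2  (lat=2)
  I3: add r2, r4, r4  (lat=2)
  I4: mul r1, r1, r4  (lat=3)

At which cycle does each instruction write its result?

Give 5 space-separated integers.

I0 mul r1: issue@1 deps=(None,None) exec_start@1 write@2
I1 add r1: issue@2 deps=(None,0) exec_start@2 write@4
I2 mul r4: issue@3 deps=(None,None) exec_start@3 write@5
I3 add r2: issue@4 deps=(2,2) exec_start@5 write@7
I4 mul r1: issue@5 deps=(1,2) exec_start@5 write@8

Answer: 2 4 5 7 8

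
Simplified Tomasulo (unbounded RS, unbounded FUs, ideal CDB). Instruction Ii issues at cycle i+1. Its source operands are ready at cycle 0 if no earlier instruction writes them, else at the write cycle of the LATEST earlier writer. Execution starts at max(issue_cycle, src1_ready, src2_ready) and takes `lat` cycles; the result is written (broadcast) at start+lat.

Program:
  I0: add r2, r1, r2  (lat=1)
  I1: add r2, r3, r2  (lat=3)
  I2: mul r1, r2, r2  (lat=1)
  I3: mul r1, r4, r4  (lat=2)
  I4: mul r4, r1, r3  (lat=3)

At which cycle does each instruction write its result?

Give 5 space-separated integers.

I0 add r2: issue@1 deps=(None,None) exec_start@1 write@2
I1 add r2: issue@2 deps=(None,0) exec_start@2 write@5
I2 mul r1: issue@3 deps=(1,1) exec_start@5 write@6
I3 mul r1: issue@4 deps=(None,None) exec_start@4 write@6
I4 mul r4: issue@5 deps=(3,None) exec_start@6 write@9

Answer: 2 5 6 6 9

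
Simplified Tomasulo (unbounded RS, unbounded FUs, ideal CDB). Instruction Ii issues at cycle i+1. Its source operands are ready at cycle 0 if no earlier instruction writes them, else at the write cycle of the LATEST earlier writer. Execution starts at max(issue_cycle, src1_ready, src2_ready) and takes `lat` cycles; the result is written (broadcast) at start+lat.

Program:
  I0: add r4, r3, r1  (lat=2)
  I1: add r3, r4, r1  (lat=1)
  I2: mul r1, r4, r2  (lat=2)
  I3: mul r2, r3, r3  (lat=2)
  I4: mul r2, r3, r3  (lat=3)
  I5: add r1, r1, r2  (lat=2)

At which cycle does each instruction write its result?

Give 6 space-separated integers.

I0 add r4: issue@1 deps=(None,None) exec_start@1 write@3
I1 add r3: issue@2 deps=(0,None) exec_start@3 write@4
I2 mul r1: issue@3 deps=(0,None) exec_start@3 write@5
I3 mul r2: issue@4 deps=(1,1) exec_start@4 write@6
I4 mul r2: issue@5 deps=(1,1) exec_start@5 write@8
I5 add r1: issue@6 deps=(2,4) exec_start@8 write@10

Answer: 3 4 5 6 8 10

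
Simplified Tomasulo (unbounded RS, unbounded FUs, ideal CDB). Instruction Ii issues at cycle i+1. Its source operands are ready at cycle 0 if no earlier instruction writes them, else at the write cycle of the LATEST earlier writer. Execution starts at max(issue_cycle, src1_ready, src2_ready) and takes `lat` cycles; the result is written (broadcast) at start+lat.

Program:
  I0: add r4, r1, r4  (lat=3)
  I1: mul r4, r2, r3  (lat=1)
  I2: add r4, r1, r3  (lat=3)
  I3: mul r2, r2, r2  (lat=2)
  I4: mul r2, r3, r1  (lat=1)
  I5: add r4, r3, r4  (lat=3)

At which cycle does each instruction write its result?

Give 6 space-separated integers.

I0 add r4: issue@1 deps=(None,None) exec_start@1 write@4
I1 mul r4: issue@2 deps=(None,None) exec_start@2 write@3
I2 add r4: issue@3 deps=(None,None) exec_start@3 write@6
I3 mul r2: issue@4 deps=(None,None) exec_start@4 write@6
I4 mul r2: issue@5 deps=(None,None) exec_start@5 write@6
I5 add r4: issue@6 deps=(None,2) exec_start@6 write@9

Answer: 4 3 6 6 6 9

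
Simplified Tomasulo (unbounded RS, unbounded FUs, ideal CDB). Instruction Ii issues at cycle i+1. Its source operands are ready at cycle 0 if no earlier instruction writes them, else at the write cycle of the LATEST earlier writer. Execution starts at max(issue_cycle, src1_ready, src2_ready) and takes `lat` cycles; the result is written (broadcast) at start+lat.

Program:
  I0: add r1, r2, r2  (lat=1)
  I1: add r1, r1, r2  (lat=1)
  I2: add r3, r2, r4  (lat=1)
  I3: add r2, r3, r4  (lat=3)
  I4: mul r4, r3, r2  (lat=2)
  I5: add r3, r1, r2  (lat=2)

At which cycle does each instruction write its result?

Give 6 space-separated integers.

I0 add r1: issue@1 deps=(None,None) exec_start@1 write@2
I1 add r1: issue@2 deps=(0,None) exec_start@2 write@3
I2 add r3: issue@3 deps=(None,None) exec_start@3 write@4
I3 add r2: issue@4 deps=(2,None) exec_start@4 write@7
I4 mul r4: issue@5 deps=(2,3) exec_start@7 write@9
I5 add r3: issue@6 deps=(1,3) exec_start@7 write@9

Answer: 2 3 4 7 9 9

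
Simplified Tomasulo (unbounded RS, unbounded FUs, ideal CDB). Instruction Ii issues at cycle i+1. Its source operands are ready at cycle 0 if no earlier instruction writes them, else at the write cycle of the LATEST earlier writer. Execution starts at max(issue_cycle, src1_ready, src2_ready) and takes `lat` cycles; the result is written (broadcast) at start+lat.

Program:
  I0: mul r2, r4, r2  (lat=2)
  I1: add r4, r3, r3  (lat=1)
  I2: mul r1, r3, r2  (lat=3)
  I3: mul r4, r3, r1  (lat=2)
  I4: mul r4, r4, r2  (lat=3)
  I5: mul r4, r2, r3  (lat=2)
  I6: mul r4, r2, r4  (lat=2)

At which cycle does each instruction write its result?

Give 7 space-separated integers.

Answer: 3 3 6 8 11 8 10

Derivation:
I0 mul r2: issue@1 deps=(None,None) exec_start@1 write@3
I1 add r4: issue@2 deps=(None,None) exec_start@2 write@3
I2 mul r1: issue@3 deps=(None,0) exec_start@3 write@6
I3 mul r4: issue@4 deps=(None,2) exec_start@6 write@8
I4 mul r4: issue@5 deps=(3,0) exec_start@8 write@11
I5 mul r4: issue@6 deps=(0,None) exec_start@6 write@8
I6 mul r4: issue@7 deps=(0,5) exec_start@8 write@10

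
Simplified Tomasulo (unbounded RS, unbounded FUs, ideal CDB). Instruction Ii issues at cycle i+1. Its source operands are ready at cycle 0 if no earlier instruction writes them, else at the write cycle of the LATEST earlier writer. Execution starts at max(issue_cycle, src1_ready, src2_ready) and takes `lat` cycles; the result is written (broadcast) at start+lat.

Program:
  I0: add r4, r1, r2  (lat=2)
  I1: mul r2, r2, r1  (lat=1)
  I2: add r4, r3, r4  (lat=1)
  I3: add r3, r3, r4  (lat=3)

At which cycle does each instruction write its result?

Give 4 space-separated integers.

I0 add r4: issue@1 deps=(None,None) exec_start@1 write@3
I1 mul r2: issue@2 deps=(None,None) exec_start@2 write@3
I2 add r4: issue@3 deps=(None,0) exec_start@3 write@4
I3 add r3: issue@4 deps=(None,2) exec_start@4 write@7

Answer: 3 3 4 7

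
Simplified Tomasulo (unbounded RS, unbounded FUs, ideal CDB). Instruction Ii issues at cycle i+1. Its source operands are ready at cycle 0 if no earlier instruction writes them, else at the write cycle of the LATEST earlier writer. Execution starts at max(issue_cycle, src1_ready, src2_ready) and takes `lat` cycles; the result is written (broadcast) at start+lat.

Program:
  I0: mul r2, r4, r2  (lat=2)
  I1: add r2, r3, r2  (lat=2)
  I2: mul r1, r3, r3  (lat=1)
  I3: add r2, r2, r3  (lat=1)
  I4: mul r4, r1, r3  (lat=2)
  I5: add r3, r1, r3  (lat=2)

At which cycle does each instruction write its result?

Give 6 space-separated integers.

Answer: 3 5 4 6 7 8

Derivation:
I0 mul r2: issue@1 deps=(None,None) exec_start@1 write@3
I1 add r2: issue@2 deps=(None,0) exec_start@3 write@5
I2 mul r1: issue@3 deps=(None,None) exec_start@3 write@4
I3 add r2: issue@4 deps=(1,None) exec_start@5 write@6
I4 mul r4: issue@5 deps=(2,None) exec_start@5 write@7
I5 add r3: issue@6 deps=(2,None) exec_start@6 write@8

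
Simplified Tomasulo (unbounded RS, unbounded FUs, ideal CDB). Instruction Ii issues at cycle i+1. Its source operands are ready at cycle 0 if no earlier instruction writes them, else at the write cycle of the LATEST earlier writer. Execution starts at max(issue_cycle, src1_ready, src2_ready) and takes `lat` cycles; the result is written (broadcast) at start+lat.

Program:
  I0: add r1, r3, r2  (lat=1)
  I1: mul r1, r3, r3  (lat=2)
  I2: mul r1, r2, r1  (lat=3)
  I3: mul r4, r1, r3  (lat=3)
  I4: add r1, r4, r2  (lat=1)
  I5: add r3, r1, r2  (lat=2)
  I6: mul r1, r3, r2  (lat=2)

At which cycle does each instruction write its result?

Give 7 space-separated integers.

Answer: 2 4 7 10 11 13 15

Derivation:
I0 add r1: issue@1 deps=(None,None) exec_start@1 write@2
I1 mul r1: issue@2 deps=(None,None) exec_start@2 write@4
I2 mul r1: issue@3 deps=(None,1) exec_start@4 write@7
I3 mul r4: issue@4 deps=(2,None) exec_start@7 write@10
I4 add r1: issue@5 deps=(3,None) exec_start@10 write@11
I5 add r3: issue@6 deps=(4,None) exec_start@11 write@13
I6 mul r1: issue@7 deps=(5,None) exec_start@13 write@15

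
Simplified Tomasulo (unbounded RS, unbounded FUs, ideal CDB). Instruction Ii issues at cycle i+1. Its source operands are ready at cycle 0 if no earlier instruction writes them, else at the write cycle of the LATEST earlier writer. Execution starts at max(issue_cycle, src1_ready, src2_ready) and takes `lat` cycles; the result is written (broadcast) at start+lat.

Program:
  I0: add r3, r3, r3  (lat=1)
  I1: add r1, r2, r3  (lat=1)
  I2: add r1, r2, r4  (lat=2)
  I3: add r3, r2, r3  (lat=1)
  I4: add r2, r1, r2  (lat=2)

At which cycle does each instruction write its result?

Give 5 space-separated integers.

I0 add r3: issue@1 deps=(None,None) exec_start@1 write@2
I1 add r1: issue@2 deps=(None,0) exec_start@2 write@3
I2 add r1: issue@3 deps=(None,None) exec_start@3 write@5
I3 add r3: issue@4 deps=(None,0) exec_start@4 write@5
I4 add r2: issue@5 deps=(2,None) exec_start@5 write@7

Answer: 2 3 5 5 7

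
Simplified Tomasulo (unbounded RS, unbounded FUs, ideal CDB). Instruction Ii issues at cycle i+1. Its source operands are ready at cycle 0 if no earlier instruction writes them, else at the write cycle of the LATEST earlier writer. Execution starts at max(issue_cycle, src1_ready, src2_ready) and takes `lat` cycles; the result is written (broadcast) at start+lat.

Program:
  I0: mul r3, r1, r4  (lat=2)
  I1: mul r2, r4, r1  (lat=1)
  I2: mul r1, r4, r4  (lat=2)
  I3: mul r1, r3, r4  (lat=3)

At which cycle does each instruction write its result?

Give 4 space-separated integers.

Answer: 3 3 5 7

Derivation:
I0 mul r3: issue@1 deps=(None,None) exec_start@1 write@3
I1 mul r2: issue@2 deps=(None,None) exec_start@2 write@3
I2 mul r1: issue@3 deps=(None,None) exec_start@3 write@5
I3 mul r1: issue@4 deps=(0,None) exec_start@4 write@7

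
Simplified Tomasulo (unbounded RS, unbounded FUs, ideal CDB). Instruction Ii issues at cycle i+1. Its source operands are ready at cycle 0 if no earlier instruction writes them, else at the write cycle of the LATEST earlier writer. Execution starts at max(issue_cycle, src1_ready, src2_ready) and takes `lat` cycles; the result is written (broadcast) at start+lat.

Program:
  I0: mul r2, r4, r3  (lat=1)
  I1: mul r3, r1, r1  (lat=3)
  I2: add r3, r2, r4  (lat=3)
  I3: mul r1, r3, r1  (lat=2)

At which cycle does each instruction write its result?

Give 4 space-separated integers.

Answer: 2 5 6 8

Derivation:
I0 mul r2: issue@1 deps=(None,None) exec_start@1 write@2
I1 mul r3: issue@2 deps=(None,None) exec_start@2 write@5
I2 add r3: issue@3 deps=(0,None) exec_start@3 write@6
I3 mul r1: issue@4 deps=(2,None) exec_start@6 write@8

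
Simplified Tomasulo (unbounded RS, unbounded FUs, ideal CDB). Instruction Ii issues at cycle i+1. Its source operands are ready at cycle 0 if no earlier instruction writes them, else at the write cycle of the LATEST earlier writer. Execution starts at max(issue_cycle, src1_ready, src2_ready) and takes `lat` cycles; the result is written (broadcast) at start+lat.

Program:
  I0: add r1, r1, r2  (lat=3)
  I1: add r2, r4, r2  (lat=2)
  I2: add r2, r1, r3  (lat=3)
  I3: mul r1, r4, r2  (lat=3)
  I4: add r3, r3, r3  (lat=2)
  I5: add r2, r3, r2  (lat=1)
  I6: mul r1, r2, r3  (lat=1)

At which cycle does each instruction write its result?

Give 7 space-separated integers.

I0 add r1: issue@1 deps=(None,None) exec_start@1 write@4
I1 add r2: issue@2 deps=(None,None) exec_start@2 write@4
I2 add r2: issue@3 deps=(0,None) exec_start@4 write@7
I3 mul r1: issue@4 deps=(None,2) exec_start@7 write@10
I4 add r3: issue@5 deps=(None,None) exec_start@5 write@7
I5 add r2: issue@6 deps=(4,2) exec_start@7 write@8
I6 mul r1: issue@7 deps=(5,4) exec_start@8 write@9

Answer: 4 4 7 10 7 8 9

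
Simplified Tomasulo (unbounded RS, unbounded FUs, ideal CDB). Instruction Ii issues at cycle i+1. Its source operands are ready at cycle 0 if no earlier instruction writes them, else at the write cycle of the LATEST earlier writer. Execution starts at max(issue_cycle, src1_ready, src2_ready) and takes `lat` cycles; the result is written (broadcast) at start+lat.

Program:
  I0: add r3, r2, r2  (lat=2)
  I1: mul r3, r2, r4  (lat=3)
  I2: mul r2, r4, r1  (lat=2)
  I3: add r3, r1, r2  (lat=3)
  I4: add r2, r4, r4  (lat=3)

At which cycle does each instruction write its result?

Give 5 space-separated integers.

Answer: 3 5 5 8 8

Derivation:
I0 add r3: issue@1 deps=(None,None) exec_start@1 write@3
I1 mul r3: issue@2 deps=(None,None) exec_start@2 write@5
I2 mul r2: issue@3 deps=(None,None) exec_start@3 write@5
I3 add r3: issue@4 deps=(None,2) exec_start@5 write@8
I4 add r2: issue@5 deps=(None,None) exec_start@5 write@8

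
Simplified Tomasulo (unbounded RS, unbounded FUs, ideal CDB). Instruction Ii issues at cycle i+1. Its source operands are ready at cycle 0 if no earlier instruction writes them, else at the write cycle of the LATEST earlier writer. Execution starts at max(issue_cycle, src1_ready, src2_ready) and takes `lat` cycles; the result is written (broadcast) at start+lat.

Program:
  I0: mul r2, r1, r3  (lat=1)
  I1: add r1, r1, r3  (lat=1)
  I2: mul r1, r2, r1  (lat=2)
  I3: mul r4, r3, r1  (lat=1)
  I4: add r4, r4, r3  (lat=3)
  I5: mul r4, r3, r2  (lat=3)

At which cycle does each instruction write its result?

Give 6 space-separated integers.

I0 mul r2: issue@1 deps=(None,None) exec_start@1 write@2
I1 add r1: issue@2 deps=(None,None) exec_start@2 write@3
I2 mul r1: issue@3 deps=(0,1) exec_start@3 write@5
I3 mul r4: issue@4 deps=(None,2) exec_start@5 write@6
I4 add r4: issue@5 deps=(3,None) exec_start@6 write@9
I5 mul r4: issue@6 deps=(None,0) exec_start@6 write@9

Answer: 2 3 5 6 9 9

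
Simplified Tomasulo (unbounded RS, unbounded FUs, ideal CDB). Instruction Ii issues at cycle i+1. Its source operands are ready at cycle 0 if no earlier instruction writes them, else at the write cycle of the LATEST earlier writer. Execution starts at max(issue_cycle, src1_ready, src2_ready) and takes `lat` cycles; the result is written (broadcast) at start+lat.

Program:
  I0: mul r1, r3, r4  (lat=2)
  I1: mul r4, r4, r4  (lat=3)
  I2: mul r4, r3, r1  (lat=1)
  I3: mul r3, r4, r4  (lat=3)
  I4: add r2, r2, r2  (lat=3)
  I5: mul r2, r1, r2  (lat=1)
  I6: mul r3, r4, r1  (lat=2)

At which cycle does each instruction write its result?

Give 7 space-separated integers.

I0 mul r1: issue@1 deps=(None,None) exec_start@1 write@3
I1 mul r4: issue@2 deps=(None,None) exec_start@2 write@5
I2 mul r4: issue@3 deps=(None,0) exec_start@3 write@4
I3 mul r3: issue@4 deps=(2,2) exec_start@4 write@7
I4 add r2: issue@5 deps=(None,None) exec_start@5 write@8
I5 mul r2: issue@6 deps=(0,4) exec_start@8 write@9
I6 mul r3: issue@7 deps=(2,0) exec_start@7 write@9

Answer: 3 5 4 7 8 9 9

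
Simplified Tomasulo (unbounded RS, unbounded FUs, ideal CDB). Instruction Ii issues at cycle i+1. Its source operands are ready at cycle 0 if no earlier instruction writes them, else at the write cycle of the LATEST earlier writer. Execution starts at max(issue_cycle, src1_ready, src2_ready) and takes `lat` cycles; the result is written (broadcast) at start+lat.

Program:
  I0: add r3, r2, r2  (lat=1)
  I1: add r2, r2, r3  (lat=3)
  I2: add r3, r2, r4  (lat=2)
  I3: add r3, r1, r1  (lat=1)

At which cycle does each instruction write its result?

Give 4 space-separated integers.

I0 add r3: issue@1 deps=(None,None) exec_start@1 write@2
I1 add r2: issue@2 deps=(None,0) exec_start@2 write@5
I2 add r3: issue@3 deps=(1,None) exec_start@5 write@7
I3 add r3: issue@4 deps=(None,None) exec_start@4 write@5

Answer: 2 5 7 5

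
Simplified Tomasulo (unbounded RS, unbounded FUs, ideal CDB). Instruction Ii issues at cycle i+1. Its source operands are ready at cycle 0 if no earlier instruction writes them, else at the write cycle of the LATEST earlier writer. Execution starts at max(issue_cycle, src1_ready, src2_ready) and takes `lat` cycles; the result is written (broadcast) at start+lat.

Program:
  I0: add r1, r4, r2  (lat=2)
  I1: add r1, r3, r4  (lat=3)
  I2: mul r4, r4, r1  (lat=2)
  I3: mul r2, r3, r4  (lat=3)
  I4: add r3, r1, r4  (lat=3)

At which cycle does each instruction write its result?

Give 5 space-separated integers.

I0 add r1: issue@1 deps=(None,None) exec_start@1 write@3
I1 add r1: issue@2 deps=(None,None) exec_start@2 write@5
I2 mul r4: issue@3 deps=(None,1) exec_start@5 write@7
I3 mul r2: issue@4 deps=(None,2) exec_start@7 write@10
I4 add r3: issue@5 deps=(1,2) exec_start@7 write@10

Answer: 3 5 7 10 10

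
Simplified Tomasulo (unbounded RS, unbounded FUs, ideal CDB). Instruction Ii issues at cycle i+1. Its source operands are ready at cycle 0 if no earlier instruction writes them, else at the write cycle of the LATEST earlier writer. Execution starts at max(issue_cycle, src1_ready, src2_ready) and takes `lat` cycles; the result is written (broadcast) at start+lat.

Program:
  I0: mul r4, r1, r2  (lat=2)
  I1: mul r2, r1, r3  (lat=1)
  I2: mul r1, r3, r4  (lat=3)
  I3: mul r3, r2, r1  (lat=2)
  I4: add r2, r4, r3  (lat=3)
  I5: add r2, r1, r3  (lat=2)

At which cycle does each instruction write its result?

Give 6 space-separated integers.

I0 mul r4: issue@1 deps=(None,None) exec_start@1 write@3
I1 mul r2: issue@2 deps=(None,None) exec_start@2 write@3
I2 mul r1: issue@3 deps=(None,0) exec_start@3 write@6
I3 mul r3: issue@4 deps=(1,2) exec_start@6 write@8
I4 add r2: issue@5 deps=(0,3) exec_start@8 write@11
I5 add r2: issue@6 deps=(2,3) exec_start@8 write@10

Answer: 3 3 6 8 11 10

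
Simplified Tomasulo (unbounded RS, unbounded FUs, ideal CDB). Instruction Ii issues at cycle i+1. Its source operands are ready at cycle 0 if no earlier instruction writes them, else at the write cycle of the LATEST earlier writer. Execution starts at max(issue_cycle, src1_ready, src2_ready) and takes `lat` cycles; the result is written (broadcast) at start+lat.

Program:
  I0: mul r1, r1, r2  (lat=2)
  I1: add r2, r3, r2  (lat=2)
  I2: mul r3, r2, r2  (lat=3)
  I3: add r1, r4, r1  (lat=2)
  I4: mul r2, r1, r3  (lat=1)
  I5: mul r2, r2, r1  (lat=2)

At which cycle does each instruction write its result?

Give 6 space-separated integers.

I0 mul r1: issue@1 deps=(None,None) exec_start@1 write@3
I1 add r2: issue@2 deps=(None,None) exec_start@2 write@4
I2 mul r3: issue@3 deps=(1,1) exec_start@4 write@7
I3 add r1: issue@4 deps=(None,0) exec_start@4 write@6
I4 mul r2: issue@5 deps=(3,2) exec_start@7 write@8
I5 mul r2: issue@6 deps=(4,3) exec_start@8 write@10

Answer: 3 4 7 6 8 10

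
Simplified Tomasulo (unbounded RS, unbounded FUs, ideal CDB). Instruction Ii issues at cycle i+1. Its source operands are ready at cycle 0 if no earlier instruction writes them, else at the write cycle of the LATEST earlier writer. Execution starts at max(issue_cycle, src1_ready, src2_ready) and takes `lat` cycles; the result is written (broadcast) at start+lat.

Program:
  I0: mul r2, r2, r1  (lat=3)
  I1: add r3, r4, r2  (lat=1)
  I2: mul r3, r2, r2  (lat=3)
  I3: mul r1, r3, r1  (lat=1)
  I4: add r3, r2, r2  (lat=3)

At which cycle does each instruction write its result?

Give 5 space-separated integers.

I0 mul r2: issue@1 deps=(None,None) exec_start@1 write@4
I1 add r3: issue@2 deps=(None,0) exec_start@4 write@5
I2 mul r3: issue@3 deps=(0,0) exec_start@4 write@7
I3 mul r1: issue@4 deps=(2,None) exec_start@7 write@8
I4 add r3: issue@5 deps=(0,0) exec_start@5 write@8

Answer: 4 5 7 8 8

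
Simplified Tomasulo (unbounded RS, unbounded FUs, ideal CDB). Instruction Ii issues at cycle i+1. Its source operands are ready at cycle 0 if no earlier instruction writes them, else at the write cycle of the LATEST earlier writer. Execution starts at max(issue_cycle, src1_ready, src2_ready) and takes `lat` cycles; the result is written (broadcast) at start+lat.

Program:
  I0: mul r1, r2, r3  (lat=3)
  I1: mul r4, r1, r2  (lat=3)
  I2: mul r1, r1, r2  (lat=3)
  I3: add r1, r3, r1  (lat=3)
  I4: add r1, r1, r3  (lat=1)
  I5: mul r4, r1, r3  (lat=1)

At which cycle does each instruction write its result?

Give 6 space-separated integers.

Answer: 4 7 7 10 11 12

Derivation:
I0 mul r1: issue@1 deps=(None,None) exec_start@1 write@4
I1 mul r4: issue@2 deps=(0,None) exec_start@4 write@7
I2 mul r1: issue@3 deps=(0,None) exec_start@4 write@7
I3 add r1: issue@4 deps=(None,2) exec_start@7 write@10
I4 add r1: issue@5 deps=(3,None) exec_start@10 write@11
I5 mul r4: issue@6 deps=(4,None) exec_start@11 write@12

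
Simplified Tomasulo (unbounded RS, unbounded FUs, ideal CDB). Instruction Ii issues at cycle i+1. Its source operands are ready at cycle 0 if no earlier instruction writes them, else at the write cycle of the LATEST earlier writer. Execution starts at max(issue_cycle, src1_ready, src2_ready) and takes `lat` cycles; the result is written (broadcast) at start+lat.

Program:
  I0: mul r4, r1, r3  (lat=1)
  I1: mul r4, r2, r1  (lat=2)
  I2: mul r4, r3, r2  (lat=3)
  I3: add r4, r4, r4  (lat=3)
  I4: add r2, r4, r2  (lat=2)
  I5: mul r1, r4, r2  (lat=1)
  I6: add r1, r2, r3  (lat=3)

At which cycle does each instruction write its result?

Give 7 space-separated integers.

Answer: 2 4 6 9 11 12 14

Derivation:
I0 mul r4: issue@1 deps=(None,None) exec_start@1 write@2
I1 mul r4: issue@2 deps=(None,None) exec_start@2 write@4
I2 mul r4: issue@3 deps=(None,None) exec_start@3 write@6
I3 add r4: issue@4 deps=(2,2) exec_start@6 write@9
I4 add r2: issue@5 deps=(3,None) exec_start@9 write@11
I5 mul r1: issue@6 deps=(3,4) exec_start@11 write@12
I6 add r1: issue@7 deps=(4,None) exec_start@11 write@14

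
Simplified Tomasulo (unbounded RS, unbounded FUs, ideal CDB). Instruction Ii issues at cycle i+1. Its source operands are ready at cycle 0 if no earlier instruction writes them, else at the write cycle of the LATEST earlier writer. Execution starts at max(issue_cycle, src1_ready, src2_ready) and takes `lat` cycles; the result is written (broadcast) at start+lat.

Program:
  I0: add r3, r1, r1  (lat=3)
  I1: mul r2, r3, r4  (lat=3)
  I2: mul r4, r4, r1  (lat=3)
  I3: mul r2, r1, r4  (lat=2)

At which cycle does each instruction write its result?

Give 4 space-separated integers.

Answer: 4 7 6 8

Derivation:
I0 add r3: issue@1 deps=(None,None) exec_start@1 write@4
I1 mul r2: issue@2 deps=(0,None) exec_start@4 write@7
I2 mul r4: issue@3 deps=(None,None) exec_start@3 write@6
I3 mul r2: issue@4 deps=(None,2) exec_start@6 write@8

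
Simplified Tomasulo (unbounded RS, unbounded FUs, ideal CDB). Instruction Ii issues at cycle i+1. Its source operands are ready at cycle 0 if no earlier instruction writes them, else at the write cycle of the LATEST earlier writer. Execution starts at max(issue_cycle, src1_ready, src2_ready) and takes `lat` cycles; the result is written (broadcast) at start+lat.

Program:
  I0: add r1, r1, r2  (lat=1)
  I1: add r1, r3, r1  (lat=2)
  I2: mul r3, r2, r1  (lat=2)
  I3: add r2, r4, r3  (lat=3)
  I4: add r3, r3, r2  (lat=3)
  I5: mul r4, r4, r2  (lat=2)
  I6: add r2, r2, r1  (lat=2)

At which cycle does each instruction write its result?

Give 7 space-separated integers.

Answer: 2 4 6 9 12 11 11

Derivation:
I0 add r1: issue@1 deps=(None,None) exec_start@1 write@2
I1 add r1: issue@2 deps=(None,0) exec_start@2 write@4
I2 mul r3: issue@3 deps=(None,1) exec_start@4 write@6
I3 add r2: issue@4 deps=(None,2) exec_start@6 write@9
I4 add r3: issue@5 deps=(2,3) exec_start@9 write@12
I5 mul r4: issue@6 deps=(None,3) exec_start@9 write@11
I6 add r2: issue@7 deps=(3,1) exec_start@9 write@11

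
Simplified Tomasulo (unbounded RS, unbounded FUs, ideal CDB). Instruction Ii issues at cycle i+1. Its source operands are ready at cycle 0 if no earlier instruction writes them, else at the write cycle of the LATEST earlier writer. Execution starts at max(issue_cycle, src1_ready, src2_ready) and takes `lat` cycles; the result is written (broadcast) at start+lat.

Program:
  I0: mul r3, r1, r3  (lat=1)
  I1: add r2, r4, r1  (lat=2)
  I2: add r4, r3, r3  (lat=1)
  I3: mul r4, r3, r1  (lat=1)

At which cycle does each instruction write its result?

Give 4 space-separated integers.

Answer: 2 4 4 5

Derivation:
I0 mul r3: issue@1 deps=(None,None) exec_start@1 write@2
I1 add r2: issue@2 deps=(None,None) exec_start@2 write@4
I2 add r4: issue@3 deps=(0,0) exec_start@3 write@4
I3 mul r4: issue@4 deps=(0,None) exec_start@4 write@5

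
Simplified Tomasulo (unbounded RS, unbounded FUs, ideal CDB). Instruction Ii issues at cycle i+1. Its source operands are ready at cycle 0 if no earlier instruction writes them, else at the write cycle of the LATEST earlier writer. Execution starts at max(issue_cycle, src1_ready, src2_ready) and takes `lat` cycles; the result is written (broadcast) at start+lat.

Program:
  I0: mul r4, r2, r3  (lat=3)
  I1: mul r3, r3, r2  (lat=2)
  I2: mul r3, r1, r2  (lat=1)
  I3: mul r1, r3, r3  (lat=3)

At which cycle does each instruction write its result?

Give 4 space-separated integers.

I0 mul r4: issue@1 deps=(None,None) exec_start@1 write@4
I1 mul r3: issue@2 deps=(None,None) exec_start@2 write@4
I2 mul r3: issue@3 deps=(None,None) exec_start@3 write@4
I3 mul r1: issue@4 deps=(2,2) exec_start@4 write@7

Answer: 4 4 4 7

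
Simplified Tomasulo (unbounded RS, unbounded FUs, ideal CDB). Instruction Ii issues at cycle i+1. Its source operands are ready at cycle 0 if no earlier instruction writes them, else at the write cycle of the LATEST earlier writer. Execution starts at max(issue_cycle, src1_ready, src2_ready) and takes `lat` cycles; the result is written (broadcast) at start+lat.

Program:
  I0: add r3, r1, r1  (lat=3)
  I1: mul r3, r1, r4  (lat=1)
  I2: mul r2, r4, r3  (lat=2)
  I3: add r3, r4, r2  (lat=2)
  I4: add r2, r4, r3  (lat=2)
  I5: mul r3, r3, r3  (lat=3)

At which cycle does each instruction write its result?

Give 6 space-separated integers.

Answer: 4 3 5 7 9 10

Derivation:
I0 add r3: issue@1 deps=(None,None) exec_start@1 write@4
I1 mul r3: issue@2 deps=(None,None) exec_start@2 write@3
I2 mul r2: issue@3 deps=(None,1) exec_start@3 write@5
I3 add r3: issue@4 deps=(None,2) exec_start@5 write@7
I4 add r2: issue@5 deps=(None,3) exec_start@7 write@9
I5 mul r3: issue@6 deps=(3,3) exec_start@7 write@10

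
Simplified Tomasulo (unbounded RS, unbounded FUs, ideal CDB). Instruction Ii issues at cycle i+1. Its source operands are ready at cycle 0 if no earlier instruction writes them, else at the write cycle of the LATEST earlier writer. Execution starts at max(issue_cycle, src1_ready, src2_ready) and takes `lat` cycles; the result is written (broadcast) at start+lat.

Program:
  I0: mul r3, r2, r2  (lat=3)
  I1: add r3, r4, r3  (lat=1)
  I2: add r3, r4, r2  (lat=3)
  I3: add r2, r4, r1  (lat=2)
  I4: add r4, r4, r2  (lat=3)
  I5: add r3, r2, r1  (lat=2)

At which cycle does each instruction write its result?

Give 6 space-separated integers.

Answer: 4 5 6 6 9 8

Derivation:
I0 mul r3: issue@1 deps=(None,None) exec_start@1 write@4
I1 add r3: issue@2 deps=(None,0) exec_start@4 write@5
I2 add r3: issue@3 deps=(None,None) exec_start@3 write@6
I3 add r2: issue@4 deps=(None,None) exec_start@4 write@6
I4 add r4: issue@5 deps=(None,3) exec_start@6 write@9
I5 add r3: issue@6 deps=(3,None) exec_start@6 write@8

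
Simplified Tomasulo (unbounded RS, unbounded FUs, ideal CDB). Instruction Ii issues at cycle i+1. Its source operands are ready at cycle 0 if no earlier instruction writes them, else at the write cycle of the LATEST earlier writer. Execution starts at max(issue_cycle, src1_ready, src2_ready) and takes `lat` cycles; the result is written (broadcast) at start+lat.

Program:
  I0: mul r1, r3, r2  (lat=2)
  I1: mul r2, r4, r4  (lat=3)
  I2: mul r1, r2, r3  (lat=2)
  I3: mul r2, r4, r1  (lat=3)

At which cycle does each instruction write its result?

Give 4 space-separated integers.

I0 mul r1: issue@1 deps=(None,None) exec_start@1 write@3
I1 mul r2: issue@2 deps=(None,None) exec_start@2 write@5
I2 mul r1: issue@3 deps=(1,None) exec_start@5 write@7
I3 mul r2: issue@4 deps=(None,2) exec_start@7 write@10

Answer: 3 5 7 10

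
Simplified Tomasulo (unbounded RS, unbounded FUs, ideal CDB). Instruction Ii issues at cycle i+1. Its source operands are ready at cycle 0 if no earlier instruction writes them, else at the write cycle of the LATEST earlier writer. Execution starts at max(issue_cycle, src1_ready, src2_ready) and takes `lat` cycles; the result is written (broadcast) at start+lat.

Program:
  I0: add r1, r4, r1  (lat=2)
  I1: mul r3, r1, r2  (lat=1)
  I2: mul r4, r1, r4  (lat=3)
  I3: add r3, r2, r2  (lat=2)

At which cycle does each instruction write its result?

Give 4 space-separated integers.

Answer: 3 4 6 6

Derivation:
I0 add r1: issue@1 deps=(None,None) exec_start@1 write@3
I1 mul r3: issue@2 deps=(0,None) exec_start@3 write@4
I2 mul r4: issue@3 deps=(0,None) exec_start@3 write@6
I3 add r3: issue@4 deps=(None,None) exec_start@4 write@6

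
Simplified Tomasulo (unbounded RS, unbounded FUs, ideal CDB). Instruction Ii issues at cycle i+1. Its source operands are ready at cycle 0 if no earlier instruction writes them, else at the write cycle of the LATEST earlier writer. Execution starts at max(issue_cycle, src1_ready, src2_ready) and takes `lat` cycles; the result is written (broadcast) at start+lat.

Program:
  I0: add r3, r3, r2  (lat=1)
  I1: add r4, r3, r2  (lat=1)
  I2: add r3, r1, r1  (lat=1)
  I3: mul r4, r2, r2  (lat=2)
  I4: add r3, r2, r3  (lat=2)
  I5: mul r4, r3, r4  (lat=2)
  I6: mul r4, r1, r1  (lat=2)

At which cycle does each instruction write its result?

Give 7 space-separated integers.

I0 add r3: issue@1 deps=(None,None) exec_start@1 write@2
I1 add r4: issue@2 deps=(0,None) exec_start@2 write@3
I2 add r3: issue@3 deps=(None,None) exec_start@3 write@4
I3 mul r4: issue@4 deps=(None,None) exec_start@4 write@6
I4 add r3: issue@5 deps=(None,2) exec_start@5 write@7
I5 mul r4: issue@6 deps=(4,3) exec_start@7 write@9
I6 mul r4: issue@7 deps=(None,None) exec_start@7 write@9

Answer: 2 3 4 6 7 9 9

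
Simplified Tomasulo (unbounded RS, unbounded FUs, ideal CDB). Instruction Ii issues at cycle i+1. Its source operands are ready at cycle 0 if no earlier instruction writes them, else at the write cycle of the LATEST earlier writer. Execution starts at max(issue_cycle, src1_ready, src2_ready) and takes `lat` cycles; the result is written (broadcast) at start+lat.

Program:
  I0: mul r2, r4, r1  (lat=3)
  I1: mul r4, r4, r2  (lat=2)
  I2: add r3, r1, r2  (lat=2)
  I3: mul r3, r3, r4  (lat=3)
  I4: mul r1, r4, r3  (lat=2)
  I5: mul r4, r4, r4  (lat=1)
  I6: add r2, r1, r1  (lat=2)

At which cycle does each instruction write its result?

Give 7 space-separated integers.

Answer: 4 6 6 9 11 7 13

Derivation:
I0 mul r2: issue@1 deps=(None,None) exec_start@1 write@4
I1 mul r4: issue@2 deps=(None,0) exec_start@4 write@6
I2 add r3: issue@3 deps=(None,0) exec_start@4 write@6
I3 mul r3: issue@4 deps=(2,1) exec_start@6 write@9
I4 mul r1: issue@5 deps=(1,3) exec_start@9 write@11
I5 mul r4: issue@6 deps=(1,1) exec_start@6 write@7
I6 add r2: issue@7 deps=(4,4) exec_start@11 write@13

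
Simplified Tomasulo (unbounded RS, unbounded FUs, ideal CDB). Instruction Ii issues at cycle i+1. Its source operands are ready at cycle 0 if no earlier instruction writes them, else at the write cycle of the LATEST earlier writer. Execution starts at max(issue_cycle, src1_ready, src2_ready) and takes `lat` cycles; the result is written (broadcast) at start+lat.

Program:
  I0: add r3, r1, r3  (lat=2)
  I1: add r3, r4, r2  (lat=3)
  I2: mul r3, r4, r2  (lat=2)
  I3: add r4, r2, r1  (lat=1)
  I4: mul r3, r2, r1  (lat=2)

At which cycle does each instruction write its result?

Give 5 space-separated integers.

Answer: 3 5 5 5 7

Derivation:
I0 add r3: issue@1 deps=(None,None) exec_start@1 write@3
I1 add r3: issue@2 deps=(None,None) exec_start@2 write@5
I2 mul r3: issue@3 deps=(None,None) exec_start@3 write@5
I3 add r4: issue@4 deps=(None,None) exec_start@4 write@5
I4 mul r3: issue@5 deps=(None,None) exec_start@5 write@7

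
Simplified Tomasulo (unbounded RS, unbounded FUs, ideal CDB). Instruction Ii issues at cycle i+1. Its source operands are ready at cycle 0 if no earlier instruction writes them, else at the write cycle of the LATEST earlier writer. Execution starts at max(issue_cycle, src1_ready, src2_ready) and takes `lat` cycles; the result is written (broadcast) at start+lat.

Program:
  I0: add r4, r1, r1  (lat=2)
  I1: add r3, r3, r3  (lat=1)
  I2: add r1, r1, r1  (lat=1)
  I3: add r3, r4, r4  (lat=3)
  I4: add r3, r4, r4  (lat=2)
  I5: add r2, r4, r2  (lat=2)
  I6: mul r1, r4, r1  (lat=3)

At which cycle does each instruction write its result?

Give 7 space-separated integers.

I0 add r4: issue@1 deps=(None,None) exec_start@1 write@3
I1 add r3: issue@2 deps=(None,None) exec_start@2 write@3
I2 add r1: issue@3 deps=(None,None) exec_start@3 write@4
I3 add r3: issue@4 deps=(0,0) exec_start@4 write@7
I4 add r3: issue@5 deps=(0,0) exec_start@5 write@7
I5 add r2: issue@6 deps=(0,None) exec_start@6 write@8
I6 mul r1: issue@7 deps=(0,2) exec_start@7 write@10

Answer: 3 3 4 7 7 8 10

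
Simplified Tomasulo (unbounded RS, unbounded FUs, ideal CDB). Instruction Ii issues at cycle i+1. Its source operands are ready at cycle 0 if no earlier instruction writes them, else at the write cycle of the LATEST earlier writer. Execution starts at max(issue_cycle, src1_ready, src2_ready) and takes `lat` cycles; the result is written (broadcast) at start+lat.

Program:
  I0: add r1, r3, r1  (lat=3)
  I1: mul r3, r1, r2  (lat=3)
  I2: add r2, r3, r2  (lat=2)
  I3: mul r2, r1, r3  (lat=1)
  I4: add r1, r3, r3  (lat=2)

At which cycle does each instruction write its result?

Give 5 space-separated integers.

I0 add r1: issue@1 deps=(None,None) exec_start@1 write@4
I1 mul r3: issue@2 deps=(0,None) exec_start@4 write@7
I2 add r2: issue@3 deps=(1,None) exec_start@7 write@9
I3 mul r2: issue@4 deps=(0,1) exec_start@7 write@8
I4 add r1: issue@5 deps=(1,1) exec_start@7 write@9

Answer: 4 7 9 8 9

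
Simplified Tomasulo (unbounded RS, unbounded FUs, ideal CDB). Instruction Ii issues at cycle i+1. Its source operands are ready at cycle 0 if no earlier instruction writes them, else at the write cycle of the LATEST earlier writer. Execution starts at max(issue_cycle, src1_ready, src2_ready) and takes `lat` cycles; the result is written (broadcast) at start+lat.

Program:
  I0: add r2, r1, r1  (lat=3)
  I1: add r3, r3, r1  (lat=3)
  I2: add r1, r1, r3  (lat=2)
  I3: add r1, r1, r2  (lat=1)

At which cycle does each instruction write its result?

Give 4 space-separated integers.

Answer: 4 5 7 8

Derivation:
I0 add r2: issue@1 deps=(None,None) exec_start@1 write@4
I1 add r3: issue@2 deps=(None,None) exec_start@2 write@5
I2 add r1: issue@3 deps=(None,1) exec_start@5 write@7
I3 add r1: issue@4 deps=(2,0) exec_start@7 write@8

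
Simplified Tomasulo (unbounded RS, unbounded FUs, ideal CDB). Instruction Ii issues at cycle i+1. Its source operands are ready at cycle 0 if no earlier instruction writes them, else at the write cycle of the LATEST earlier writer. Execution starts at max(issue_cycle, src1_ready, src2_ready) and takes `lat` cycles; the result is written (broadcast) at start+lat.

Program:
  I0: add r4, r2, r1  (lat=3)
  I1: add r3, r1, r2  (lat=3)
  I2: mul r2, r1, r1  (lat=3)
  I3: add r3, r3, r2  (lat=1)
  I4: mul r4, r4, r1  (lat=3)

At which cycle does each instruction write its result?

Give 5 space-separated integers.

Answer: 4 5 6 7 8

Derivation:
I0 add r4: issue@1 deps=(None,None) exec_start@1 write@4
I1 add r3: issue@2 deps=(None,None) exec_start@2 write@5
I2 mul r2: issue@3 deps=(None,None) exec_start@3 write@6
I3 add r3: issue@4 deps=(1,2) exec_start@6 write@7
I4 mul r4: issue@5 deps=(0,None) exec_start@5 write@8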